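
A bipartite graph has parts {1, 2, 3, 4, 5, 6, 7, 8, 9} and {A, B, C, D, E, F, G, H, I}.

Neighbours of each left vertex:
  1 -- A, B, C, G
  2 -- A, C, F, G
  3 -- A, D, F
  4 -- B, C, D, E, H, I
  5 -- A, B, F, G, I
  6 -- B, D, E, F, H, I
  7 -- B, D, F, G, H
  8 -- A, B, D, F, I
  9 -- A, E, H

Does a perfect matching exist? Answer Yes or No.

A valid assignment of size 9: 1→C, 2→F, 3→D, 4→H, 5→A, 6→I, 7→G, 8→B, 9→E.
Every left vertex is matched, so this is a perfect matching.

Yes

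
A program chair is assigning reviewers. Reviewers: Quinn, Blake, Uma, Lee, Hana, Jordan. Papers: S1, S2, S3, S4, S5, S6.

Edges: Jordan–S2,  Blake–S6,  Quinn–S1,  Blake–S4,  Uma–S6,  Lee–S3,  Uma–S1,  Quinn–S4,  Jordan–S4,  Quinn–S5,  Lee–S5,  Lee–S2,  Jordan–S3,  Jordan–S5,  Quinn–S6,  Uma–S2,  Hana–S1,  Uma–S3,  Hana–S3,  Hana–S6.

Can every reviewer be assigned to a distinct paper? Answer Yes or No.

Yes

For example, pair Quinn→S1, Blake→S4, Uma→S6, Lee→S5, Hana→S3, Jordan→S2.
Every reviewer is matched, so this is a perfect matching.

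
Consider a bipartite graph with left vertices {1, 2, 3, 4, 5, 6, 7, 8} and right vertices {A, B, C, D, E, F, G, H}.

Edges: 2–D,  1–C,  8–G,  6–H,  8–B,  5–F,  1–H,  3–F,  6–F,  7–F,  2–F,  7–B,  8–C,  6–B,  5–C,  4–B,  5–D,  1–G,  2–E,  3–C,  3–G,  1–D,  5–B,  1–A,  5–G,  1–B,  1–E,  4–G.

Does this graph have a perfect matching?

Yes

A valid assignment of size 8: 1→A, 2→E, 3→C, 4→G, 5→D, 6→H, 7→F, 8→B.
Every left vertex is matched, so this is a perfect matching.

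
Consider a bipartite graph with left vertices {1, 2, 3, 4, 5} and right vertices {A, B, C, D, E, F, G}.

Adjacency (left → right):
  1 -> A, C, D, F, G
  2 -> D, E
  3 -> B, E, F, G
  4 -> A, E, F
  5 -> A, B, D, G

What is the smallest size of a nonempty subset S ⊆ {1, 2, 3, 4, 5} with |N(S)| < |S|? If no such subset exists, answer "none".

A matching saturating every left vertex exists, for instance 1→G, 2→D, 3→E, 4→F, 5→B.
By Hall's marriage theorem, this means |N(S)| ≥ |S| for every subset S, so no violating subset exists.

none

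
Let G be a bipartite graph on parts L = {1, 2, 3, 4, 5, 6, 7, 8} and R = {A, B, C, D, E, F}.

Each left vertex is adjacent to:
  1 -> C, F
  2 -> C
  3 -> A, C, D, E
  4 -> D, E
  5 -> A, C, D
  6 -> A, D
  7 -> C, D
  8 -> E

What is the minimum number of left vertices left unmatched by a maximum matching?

3

One maximum matching: 1–F, 2–C, 3–A, 4–E, 5–D.
The set {2, 3, 4, 5, 6, 7, 8} has only 4 neighbours ({A, C, D, E}), so by Hall's theorem at most 5 of the 8 left vertices can be matched.
That matches 5 of the 8, leaving 3 unmatched; no matching can do better.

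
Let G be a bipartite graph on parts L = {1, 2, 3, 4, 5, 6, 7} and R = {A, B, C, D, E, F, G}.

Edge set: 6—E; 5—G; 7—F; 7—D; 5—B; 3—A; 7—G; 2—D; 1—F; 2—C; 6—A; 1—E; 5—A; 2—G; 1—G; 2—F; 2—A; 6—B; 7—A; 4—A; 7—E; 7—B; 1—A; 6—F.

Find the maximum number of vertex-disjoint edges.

One maximum matching: 1–F, 2–D, 3–A, 5–B, 6–E, 7–G.
The set {3, 4} has only 1 neighbour ({A}), so by Hall's theorem at most 6 of the 7 left vertices can be matched.

6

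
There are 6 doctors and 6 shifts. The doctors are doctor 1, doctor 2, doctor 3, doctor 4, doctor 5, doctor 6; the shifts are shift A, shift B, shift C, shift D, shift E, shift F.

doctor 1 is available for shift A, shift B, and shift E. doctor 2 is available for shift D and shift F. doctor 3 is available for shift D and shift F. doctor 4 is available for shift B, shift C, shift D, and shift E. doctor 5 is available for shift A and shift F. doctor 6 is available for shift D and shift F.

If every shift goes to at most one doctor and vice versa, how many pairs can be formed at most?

5

For example, pair doctor 1–shift E, doctor 2–shift D, doctor 3–shift F, doctor 4–shift B, doctor 5–shift A.
The set {doctor 2, doctor 3, doctor 6} has only 2 neighbours ({shift D, shift F}), so by Hall's theorem at most 5 of the 6 doctors can be matched.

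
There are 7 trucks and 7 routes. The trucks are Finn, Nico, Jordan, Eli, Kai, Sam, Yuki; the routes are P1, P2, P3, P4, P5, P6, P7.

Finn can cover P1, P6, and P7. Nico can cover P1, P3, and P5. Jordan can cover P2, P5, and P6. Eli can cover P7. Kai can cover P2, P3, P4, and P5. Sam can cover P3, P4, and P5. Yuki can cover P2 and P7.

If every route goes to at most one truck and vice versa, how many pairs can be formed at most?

One maximum matching: Finn–P6, Nico–P1, Jordan–P5, Eli–P7, Kai–P3, Sam–P4, Yuki–P2.
This saturates every truck, so 7 is the maximum.

7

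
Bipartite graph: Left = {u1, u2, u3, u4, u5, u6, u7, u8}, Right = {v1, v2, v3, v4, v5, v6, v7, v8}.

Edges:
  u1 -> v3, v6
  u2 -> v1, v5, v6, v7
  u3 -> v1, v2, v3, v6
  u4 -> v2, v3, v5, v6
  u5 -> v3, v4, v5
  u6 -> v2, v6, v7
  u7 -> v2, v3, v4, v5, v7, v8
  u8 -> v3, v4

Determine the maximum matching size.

8

One maximum matching: u1–v6, u2–v5, u3–v1, u4–v2, u5–v3, u6–v7, u7–v8, u8–v4.
All 8 left vertices are matched, so no larger matching exists.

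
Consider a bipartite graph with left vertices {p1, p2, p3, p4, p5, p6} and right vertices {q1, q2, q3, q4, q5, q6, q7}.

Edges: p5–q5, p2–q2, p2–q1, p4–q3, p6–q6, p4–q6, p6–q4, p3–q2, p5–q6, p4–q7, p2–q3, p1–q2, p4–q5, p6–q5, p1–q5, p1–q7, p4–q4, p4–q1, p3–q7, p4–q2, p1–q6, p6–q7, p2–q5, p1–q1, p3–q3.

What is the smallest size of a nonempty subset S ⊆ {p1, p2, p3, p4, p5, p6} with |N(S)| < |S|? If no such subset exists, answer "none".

none

A matching saturating every left vertex exists, for instance p1→q7, p2→q3, p3→q2, p4→q4, p5→q5, p6→q6.
By Hall's marriage theorem, this means |N(S)| ≥ |S| for every subset S, so no violating subset exists.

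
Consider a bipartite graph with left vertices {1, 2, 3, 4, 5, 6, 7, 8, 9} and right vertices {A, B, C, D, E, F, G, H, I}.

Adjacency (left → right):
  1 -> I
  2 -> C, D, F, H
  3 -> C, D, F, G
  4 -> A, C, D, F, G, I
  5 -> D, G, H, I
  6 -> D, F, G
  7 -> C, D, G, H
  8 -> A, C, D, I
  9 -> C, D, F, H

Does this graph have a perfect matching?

No

The set {1, 2, 3, 4, 5, 6, 7, 8, 9} has only 7 neighbours ({A, C, D, F, G, H, I}), so by Hall's theorem at most 7 of the 9 left vertices can be matched.
Hence no matching covers every left vertex.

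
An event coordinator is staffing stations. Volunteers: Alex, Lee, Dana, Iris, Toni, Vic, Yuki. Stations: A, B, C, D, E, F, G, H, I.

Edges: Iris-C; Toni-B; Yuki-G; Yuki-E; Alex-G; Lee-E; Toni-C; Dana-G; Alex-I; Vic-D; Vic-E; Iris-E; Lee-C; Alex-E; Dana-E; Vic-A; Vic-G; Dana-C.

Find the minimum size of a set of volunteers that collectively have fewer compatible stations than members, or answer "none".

4

Take S = {Lee, Dana, Iris, Yuki}. Its neighbourhood is {C, E, G}, so |N(S)| = 3 < |S| = 4.
Every subset of size less than 4 has at least as many neighbours as members, so 4 is the minimum.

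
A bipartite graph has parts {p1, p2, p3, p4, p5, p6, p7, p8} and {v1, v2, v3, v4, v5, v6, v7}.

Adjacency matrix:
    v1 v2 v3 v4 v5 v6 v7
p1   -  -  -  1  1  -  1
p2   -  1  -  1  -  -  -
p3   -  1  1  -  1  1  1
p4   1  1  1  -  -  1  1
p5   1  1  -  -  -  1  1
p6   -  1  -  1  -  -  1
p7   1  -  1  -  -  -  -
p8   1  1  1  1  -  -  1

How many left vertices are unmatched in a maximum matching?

A valid assignment of size 7: p1–v5, p2–v4, p3–v3, p4–v6, p5–v7, p6–v2, p7–v1.
The set {p1, p2, p3, p4, p5, p6, p7, p8} has only 7 neighbours ({v1, v2, v3, v4, v5, v6, v7}), so by Hall's theorem at most 7 of the 8 left vertices can be matched.
That matches 7 of the 8, leaving 1 unmatched; no matching can do better.

1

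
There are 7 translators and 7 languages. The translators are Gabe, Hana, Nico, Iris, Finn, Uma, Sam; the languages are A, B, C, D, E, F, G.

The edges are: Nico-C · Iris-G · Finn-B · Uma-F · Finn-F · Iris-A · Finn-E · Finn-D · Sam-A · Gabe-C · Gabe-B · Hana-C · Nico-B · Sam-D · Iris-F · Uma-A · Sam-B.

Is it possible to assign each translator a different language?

No

The set {Gabe, Hana, Nico} has only 2 neighbours ({B, C}), so by Hall's theorem at most 6 of the 7 translators can be matched.
Hence no matching covers every translator.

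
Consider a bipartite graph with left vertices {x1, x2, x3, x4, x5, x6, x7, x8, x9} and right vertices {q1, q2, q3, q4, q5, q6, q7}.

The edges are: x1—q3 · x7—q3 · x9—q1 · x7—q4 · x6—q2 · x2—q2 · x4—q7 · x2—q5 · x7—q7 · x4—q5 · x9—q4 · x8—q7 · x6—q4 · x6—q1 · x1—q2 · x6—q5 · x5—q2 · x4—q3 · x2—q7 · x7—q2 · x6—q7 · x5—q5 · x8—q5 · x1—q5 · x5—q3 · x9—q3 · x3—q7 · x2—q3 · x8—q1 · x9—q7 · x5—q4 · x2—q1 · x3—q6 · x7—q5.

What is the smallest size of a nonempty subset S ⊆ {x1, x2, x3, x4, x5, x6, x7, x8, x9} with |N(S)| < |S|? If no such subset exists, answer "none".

7

Take S = {x1, x2, x4, x5, x6, x7, x8}. Its neighbourhood is {q1, q2, q3, q4, q5, q7}, so |N(S)| = 6 < |S| = 7.
Every subset of size less than 7 has at least as many neighbours as members, so 7 is the minimum.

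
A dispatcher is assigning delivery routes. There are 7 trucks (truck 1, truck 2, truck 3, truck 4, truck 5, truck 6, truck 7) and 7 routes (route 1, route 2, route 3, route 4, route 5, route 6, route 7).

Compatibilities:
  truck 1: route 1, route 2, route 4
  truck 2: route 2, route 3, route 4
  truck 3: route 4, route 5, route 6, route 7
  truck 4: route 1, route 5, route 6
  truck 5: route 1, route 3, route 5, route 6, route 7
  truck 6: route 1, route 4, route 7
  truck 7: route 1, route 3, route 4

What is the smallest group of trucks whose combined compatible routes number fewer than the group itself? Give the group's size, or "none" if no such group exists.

A matching saturating every truck exists, for instance truck 1→route 2, truck 2→route 3, truck 3→route 5, truck 4→route 6, truck 5→route 1, truck 6→route 7, truck 7→route 4.
By Hall's marriage theorem, this means |N(S)| ≥ |S| for every subset S, so no violating subset exists.

none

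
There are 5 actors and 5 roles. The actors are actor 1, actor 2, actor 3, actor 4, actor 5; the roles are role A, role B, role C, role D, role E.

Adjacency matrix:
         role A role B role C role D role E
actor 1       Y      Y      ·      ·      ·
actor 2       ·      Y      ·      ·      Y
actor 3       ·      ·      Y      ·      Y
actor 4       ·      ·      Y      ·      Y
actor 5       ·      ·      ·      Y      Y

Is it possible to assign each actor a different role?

Yes

One maximum matching: actor 1-role A, actor 2-role B, actor 3-role C, actor 4-role E, actor 5-role D.
All 5 actors are covered.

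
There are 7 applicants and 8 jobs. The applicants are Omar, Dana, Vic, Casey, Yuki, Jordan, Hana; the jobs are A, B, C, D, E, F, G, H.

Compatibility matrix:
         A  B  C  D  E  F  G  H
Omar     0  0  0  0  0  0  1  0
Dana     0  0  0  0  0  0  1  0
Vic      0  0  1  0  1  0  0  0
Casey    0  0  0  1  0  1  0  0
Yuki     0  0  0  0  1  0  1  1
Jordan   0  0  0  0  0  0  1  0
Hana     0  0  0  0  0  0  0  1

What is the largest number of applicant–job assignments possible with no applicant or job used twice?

For example, pair Omar-G, Vic-C, Casey-F, Yuki-E, Hana-H.
The set {Omar, Dana, Jordan} has only 1 neighbour ({G}), so by Hall's theorem at most 5 of the 7 applicants can be matched.

5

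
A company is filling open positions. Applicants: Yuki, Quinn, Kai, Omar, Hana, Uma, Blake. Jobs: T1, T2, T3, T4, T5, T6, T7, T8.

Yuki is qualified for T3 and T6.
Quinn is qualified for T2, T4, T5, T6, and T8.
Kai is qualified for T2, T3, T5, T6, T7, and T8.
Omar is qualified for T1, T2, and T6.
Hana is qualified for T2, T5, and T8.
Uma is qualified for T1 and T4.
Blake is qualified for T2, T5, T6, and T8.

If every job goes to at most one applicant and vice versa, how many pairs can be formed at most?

For example, pair Yuki-T6, Quinn-T4, Kai-T7, Omar-T2, Hana-T5, Uma-T1, Blake-T8.
All 7 applicants are matched, so no larger matching exists.

7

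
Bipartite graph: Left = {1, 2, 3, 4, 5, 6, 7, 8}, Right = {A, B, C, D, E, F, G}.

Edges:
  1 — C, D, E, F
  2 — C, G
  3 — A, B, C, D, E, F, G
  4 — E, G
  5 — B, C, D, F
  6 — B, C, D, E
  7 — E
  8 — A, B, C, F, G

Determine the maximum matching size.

For example, pair 1–D, 2–C, 3–A, 4–G, 5–F, 6–B, 7–E.
The set {1, 2, 3, 4, 5, 6, 7, 8} has only 7 neighbours ({A, B, C, D, E, F, G}), so by Hall's theorem at most 7 of the 8 left vertices can be matched.

7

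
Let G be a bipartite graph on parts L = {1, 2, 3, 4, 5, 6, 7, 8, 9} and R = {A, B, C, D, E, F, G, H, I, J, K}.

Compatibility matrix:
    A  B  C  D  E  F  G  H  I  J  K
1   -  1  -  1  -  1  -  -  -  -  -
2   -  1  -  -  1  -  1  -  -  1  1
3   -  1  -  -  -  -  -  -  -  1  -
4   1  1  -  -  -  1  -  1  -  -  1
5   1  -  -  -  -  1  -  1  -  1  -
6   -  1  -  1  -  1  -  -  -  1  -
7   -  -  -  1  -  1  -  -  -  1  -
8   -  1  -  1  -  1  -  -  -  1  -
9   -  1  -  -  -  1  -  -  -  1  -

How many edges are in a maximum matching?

One maximum matching: 1→F, 2→G, 3→B, 4→K, 5→H, 6→D, 7→J.
The set {1, 3, 6, 7, 8, 9} has only 4 neighbours ({B, D, F, J}), so by Hall's theorem at most 7 of the 9 left vertices can be matched.

7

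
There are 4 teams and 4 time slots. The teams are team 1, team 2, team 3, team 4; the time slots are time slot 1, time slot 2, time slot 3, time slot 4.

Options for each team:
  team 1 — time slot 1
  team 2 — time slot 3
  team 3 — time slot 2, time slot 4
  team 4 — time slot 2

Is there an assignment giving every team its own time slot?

Yes

One maximum matching: team 1-time slot 1, team 2-time slot 3, team 3-time slot 4, team 4-time slot 2.
All 4 teams are covered.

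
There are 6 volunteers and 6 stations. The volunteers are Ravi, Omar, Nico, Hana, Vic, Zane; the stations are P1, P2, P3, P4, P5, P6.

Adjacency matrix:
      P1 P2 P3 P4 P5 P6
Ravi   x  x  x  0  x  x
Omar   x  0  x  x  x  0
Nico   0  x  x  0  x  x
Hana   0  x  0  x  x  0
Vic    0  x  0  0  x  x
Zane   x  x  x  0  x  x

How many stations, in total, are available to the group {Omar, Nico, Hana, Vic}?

6

The union of neighbours of {Omar, Nico, Hana, Vic} is {P1, P2, P3, P4, P5, P6}, which has 6 elements.
Since |N(S)| = 6 ≥ |S| = 4, Hall's condition holds for this subset.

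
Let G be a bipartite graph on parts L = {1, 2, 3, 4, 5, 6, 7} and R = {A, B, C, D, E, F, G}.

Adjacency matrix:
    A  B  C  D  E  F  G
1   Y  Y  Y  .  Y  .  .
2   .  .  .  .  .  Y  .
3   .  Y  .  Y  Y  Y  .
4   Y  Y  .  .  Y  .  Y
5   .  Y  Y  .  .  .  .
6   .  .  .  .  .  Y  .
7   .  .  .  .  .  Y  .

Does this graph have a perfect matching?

The set {2, 6, 7} has only 1 neighbour ({F}), so by Hall's theorem at most 5 of the 7 left vertices can be matched.
Hence no matching covers every left vertex.

No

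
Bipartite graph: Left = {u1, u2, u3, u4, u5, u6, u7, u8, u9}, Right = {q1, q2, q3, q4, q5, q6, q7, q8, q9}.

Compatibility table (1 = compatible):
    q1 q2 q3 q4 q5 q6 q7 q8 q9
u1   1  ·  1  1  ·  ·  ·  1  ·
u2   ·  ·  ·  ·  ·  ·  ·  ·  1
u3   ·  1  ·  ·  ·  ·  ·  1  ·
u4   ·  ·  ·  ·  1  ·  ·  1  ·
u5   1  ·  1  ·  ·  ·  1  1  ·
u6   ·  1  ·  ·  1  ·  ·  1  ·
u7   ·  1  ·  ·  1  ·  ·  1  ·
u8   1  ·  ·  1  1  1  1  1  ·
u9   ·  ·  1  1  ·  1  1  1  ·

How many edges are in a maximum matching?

For example, pair u1-q3, u2-q9, u3-q2, u4-q5, u5-q7, u6-q8, u8-q4, u9-q6.
The set {u3, u4, u6, u7} has only 3 neighbours ({q2, q5, q8}), so by Hall's theorem at most 8 of the 9 left vertices can be matched.

8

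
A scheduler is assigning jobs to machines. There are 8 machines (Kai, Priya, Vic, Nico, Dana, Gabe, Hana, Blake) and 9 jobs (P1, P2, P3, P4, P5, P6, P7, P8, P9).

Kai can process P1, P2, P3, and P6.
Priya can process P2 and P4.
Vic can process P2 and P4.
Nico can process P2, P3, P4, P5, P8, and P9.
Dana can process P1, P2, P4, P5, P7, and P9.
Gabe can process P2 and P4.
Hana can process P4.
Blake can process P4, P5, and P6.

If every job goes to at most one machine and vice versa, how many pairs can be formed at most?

One maximum matching: Kai-P6, Priya-P2, Vic-P4, Nico-P3, Dana-P1, Blake-P5.
The set {Priya, Vic, Gabe, Hana} has only 2 neighbours ({P2, P4}), so by Hall's theorem at most 6 of the 8 machines can be matched.

6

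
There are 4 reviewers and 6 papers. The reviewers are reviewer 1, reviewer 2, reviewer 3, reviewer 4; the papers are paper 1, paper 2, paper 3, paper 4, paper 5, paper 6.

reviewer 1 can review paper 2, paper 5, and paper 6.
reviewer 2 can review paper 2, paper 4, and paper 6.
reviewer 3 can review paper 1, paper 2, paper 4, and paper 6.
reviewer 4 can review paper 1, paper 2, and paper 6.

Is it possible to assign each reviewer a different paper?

Yes

A valid assignment of size 4: reviewer 1-paper 5, reviewer 2-paper 2, reviewer 3-paper 4, reviewer 4-paper 6.
All 4 reviewers are covered.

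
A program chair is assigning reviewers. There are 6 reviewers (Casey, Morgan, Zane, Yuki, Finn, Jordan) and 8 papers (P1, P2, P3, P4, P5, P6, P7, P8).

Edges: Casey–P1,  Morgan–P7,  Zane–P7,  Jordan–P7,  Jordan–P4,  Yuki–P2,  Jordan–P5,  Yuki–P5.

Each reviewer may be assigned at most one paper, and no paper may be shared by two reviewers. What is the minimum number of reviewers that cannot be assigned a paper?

2

One maximum matching: Casey–P1, Morgan–P7, Yuki–P2, Jordan–P5.
The set {Morgan, Zane, Finn} has only 1 neighbour ({P7}), so by Hall's theorem at most 4 of the 6 reviewers can be matched.
That matches 4 of the 6, leaving 2 unmatched; no matching can do better.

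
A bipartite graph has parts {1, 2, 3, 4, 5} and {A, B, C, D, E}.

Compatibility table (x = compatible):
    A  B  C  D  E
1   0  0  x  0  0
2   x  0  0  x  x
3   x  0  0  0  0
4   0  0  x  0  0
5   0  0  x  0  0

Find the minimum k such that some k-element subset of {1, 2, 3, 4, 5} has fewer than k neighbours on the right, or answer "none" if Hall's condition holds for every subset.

Take S = {1, 4}. Its neighbourhood is {C}, so |N(S)| = 1 < |S| = 2.
No single vertex violates Hall's condition since each has at least one neighbour, so 2 is the minimum.

2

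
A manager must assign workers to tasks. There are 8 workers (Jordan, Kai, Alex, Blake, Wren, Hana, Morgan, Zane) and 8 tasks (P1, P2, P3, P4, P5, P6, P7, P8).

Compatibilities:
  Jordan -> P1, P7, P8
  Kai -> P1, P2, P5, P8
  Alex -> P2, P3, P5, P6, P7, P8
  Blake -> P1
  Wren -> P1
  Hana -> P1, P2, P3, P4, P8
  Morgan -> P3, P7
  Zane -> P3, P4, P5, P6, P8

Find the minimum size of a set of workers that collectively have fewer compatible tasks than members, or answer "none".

2

Take S = {Blake, Wren}. Its neighbourhood is {P1}, so |N(S)| = 1 < |S| = 2.
No single vertex violates Hall's condition since each has at least one neighbour, so 2 is the minimum.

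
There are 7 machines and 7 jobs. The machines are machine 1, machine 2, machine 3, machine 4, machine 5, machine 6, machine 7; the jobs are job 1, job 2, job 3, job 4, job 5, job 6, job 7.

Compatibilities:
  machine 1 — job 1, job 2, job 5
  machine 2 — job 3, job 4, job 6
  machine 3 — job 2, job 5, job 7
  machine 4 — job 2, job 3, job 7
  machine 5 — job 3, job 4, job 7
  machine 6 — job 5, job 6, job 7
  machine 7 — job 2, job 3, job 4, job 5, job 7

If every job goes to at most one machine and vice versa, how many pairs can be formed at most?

A valid assignment of size 7: machine 1→job 1, machine 2→job 6, machine 3→job 2, machine 4→job 3, machine 5→job 4, machine 6→job 7, machine 7→job 5.
All 7 machines are matched, so no larger matching exists.

7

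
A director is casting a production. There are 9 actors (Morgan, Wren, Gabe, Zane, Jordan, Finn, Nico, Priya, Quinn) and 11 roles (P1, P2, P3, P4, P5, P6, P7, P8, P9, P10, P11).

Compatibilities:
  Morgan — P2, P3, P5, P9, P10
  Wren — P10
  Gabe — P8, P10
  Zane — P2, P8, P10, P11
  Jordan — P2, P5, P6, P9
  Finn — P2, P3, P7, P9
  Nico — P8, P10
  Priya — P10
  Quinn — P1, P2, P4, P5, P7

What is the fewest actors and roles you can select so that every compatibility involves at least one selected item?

7

The 7 edges Morgan–P3, Wren–P10, Gabe–P8, Zane–P11, Jordan–P5, Finn–P9, Quinn–P1 form a matching, so any vertex cover needs at least 7 vertices (one per matched edge).
Conversely {Morgan, Zane, Jordan, Finn, Quinn, P8, P10} meets every edge and has exactly 7 vertices, so 7 is optimal.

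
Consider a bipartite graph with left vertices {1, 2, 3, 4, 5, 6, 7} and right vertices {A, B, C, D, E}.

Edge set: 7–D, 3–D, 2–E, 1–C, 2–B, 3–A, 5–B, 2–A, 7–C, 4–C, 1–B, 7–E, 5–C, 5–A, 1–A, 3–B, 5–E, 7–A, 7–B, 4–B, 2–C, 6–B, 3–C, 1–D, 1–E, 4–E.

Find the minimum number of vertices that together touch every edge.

A maximum matching has 5 edges (e.g. 1–A, 2–C, 3–D, 4–E, 5–B).
By König's theorem the minimum vertex cover has the same size. One such cover is {A, B, C, D, E}.

5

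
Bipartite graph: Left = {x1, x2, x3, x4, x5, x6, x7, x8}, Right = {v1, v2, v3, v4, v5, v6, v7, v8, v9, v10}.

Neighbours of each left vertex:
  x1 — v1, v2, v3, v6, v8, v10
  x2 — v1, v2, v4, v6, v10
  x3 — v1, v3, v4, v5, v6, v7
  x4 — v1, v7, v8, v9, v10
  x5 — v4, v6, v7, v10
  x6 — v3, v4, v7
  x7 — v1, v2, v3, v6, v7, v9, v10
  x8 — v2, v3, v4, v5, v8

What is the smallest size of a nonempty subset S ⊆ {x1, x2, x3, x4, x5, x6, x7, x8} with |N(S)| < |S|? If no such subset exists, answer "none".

A matching saturating every left vertex exists, for instance x1→v10, x2→v6, x3→v1, x4→v9, x5→v7, x6→v4, x7→v2, x8→v3.
By Hall's marriage theorem, this means |N(S)| ≥ |S| for every subset S, so no violating subset exists.

none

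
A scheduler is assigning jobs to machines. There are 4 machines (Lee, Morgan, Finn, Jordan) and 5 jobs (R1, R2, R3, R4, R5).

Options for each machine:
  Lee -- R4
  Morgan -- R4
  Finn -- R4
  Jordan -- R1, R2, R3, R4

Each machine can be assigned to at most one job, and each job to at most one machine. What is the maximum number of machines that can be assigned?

2

A valid assignment of size 2: Lee–R4, Jordan–R3.
The set {Lee, Morgan, Finn} has only 1 neighbour ({R4}), so by Hall's theorem at most 2 of the 4 machines can be matched.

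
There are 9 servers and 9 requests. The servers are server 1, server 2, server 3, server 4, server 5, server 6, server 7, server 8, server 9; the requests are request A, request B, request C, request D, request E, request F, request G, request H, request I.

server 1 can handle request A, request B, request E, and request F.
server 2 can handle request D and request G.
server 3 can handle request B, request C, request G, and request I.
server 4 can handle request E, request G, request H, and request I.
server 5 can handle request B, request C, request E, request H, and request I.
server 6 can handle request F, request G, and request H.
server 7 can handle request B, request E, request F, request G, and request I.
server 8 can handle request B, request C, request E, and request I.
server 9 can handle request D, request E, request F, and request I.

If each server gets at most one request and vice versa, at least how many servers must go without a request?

0

One maximum matching: server 1–request A, server 2–request D, server 3–request B, server 4–request I, server 5–request H, server 6–request G, server 7–request E, server 8–request C, server 9–request F.
All 9 servers are matched, so no larger matching exists.
That matches 9 of the 9, leaving 0 unmatched; no matching can do better.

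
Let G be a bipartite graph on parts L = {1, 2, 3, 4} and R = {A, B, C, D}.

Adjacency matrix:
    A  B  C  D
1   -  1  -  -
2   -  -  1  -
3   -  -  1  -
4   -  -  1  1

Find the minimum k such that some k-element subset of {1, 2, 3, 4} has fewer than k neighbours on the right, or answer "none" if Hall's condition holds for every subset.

2

Take S = {2, 3}. Its neighbourhood is {C}, so |N(S)| = 1 < |S| = 2.
No single vertex violates Hall's condition since each has at least one neighbour, so 2 is the minimum.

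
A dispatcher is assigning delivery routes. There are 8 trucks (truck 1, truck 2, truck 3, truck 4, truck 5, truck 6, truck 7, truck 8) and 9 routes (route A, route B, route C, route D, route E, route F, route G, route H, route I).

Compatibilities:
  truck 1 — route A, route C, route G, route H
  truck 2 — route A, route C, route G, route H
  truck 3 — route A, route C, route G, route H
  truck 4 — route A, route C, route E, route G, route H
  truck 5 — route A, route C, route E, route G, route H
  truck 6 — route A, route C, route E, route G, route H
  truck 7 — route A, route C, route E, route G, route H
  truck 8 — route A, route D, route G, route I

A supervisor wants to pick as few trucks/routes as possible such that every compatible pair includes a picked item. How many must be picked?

{truck 8, route A, route C, route E, route G, route H} is a vertex cover of size 6: every edge has an endpoint in this set.
No smaller cover exists because truck 1–route A, truck 2–route C, truck 3–route H, truck 4–route G, truck 5–route E, truck 8–route I is a matching of size 6, and a cover must include an endpoint of each of these disjoint edges (König's theorem).

6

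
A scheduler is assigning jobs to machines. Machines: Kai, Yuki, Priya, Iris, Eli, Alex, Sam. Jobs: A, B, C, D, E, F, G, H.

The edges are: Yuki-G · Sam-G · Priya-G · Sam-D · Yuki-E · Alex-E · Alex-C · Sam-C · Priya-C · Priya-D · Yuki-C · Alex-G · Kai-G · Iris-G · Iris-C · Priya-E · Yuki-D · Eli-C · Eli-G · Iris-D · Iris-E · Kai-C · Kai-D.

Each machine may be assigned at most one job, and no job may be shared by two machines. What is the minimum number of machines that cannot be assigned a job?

3

For example, pair Kai→G, Yuki→D, Priya→C, Iris→E.
The set {Kai, Yuki, Priya, Iris, Eli, Alex, Sam} has only 4 neighbours ({C, D, E, G}), so by Hall's theorem at most 4 of the 7 machines can be matched.
That matches 4 of the 7, leaving 3 unmatched; no matching can do better.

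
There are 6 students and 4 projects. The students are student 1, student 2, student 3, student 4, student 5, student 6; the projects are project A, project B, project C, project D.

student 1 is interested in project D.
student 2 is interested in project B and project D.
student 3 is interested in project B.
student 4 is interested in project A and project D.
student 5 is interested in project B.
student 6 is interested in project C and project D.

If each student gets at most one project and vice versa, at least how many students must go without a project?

2

For example, pair student 1→project D, student 2→project B, student 4→project A, student 6→project C.
The set {student 1, student 2, student 3, student 5} has only 2 neighbours ({project B, project D}), so by Hall's theorem at most 4 of the 6 students can be matched.
That matches 4 of the 6, leaving 2 unmatched; no matching can do better.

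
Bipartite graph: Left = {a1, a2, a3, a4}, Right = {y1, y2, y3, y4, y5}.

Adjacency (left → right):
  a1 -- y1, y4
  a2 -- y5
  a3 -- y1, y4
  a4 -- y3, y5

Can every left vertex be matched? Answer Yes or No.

A valid assignment of size 4: a1→y4, a2→y5, a3→y1, a4→y3.
Every left vertex is matched, so this matching saturates all of them.

Yes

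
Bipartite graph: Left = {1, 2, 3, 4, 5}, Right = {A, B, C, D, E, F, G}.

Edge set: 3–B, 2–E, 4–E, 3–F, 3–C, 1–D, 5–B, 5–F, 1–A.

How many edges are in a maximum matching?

4

A valid assignment of size 4: 1–D, 2–E, 3–F, 5–B.
The set {2, 4} has only 1 neighbour ({E}), so by Hall's theorem at most 4 of the 5 left vertices can be matched.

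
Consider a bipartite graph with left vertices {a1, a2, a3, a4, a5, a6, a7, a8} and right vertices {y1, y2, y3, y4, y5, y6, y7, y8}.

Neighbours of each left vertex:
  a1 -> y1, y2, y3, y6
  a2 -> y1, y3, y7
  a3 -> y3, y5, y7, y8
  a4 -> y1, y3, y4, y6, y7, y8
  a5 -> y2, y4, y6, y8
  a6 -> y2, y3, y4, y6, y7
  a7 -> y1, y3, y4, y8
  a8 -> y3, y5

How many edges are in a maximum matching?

8

One maximum matching: a1-y2, a2-y7, a3-y5, a4-y4, a5-y8, a6-y6, a7-y1, a8-y3.
This saturates every left vertex, so 8 is the maximum.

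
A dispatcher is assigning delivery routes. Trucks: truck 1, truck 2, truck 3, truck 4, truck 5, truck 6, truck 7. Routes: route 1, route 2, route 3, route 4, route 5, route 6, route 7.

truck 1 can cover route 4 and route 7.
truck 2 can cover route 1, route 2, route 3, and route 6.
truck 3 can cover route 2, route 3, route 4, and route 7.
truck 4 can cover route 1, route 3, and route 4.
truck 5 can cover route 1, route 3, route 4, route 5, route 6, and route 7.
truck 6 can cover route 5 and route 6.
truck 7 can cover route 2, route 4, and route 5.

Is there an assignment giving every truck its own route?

A valid assignment of size 7: truck 1-route 4, truck 2-route 6, truck 3-route 7, truck 4-route 1, truck 5-route 3, truck 6-route 5, truck 7-route 2.
Every truck is matched, so this is a perfect matching.

Yes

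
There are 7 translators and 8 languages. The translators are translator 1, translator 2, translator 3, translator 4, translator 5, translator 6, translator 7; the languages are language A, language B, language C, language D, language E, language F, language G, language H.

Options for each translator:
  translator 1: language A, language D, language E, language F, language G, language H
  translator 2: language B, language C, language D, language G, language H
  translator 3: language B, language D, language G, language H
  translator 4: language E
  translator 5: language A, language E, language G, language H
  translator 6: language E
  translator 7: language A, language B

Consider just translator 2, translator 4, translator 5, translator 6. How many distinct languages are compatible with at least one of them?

7

The union of neighbours of {translator 2, translator 4, translator 5, translator 6} is {language A, language B, language C, language D, language E, language G, language H}, which has 7 elements.
Since |N(S)| = 7 ≥ |S| = 4, Hall's condition holds for this subset.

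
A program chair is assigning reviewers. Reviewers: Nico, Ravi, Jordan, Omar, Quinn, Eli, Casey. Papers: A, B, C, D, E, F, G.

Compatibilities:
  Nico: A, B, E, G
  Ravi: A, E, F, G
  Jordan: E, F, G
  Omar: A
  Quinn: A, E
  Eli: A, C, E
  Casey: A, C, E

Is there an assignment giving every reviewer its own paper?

No

The set {Omar, Quinn, Eli, Casey} has only 3 neighbours ({A, C, E}), so by Hall's theorem at most 6 of the 7 reviewers can be matched.
Hence no matching covers every reviewer.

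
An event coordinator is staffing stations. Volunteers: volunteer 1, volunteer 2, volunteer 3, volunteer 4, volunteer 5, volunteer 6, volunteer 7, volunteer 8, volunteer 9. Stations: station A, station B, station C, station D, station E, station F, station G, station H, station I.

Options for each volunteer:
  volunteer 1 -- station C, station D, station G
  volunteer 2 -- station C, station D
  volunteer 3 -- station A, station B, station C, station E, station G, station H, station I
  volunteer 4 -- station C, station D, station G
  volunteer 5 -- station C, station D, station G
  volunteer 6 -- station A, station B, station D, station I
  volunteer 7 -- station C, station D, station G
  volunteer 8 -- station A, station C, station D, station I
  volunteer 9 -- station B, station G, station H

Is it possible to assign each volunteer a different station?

The set {volunteer 1, volunteer 2, volunteer 4, volunteer 5, volunteer 7} has only 3 neighbours ({station C, station D, station G}), so by Hall's theorem at most 7 of the 9 volunteers can be matched.
Hence no matching covers every volunteer.

No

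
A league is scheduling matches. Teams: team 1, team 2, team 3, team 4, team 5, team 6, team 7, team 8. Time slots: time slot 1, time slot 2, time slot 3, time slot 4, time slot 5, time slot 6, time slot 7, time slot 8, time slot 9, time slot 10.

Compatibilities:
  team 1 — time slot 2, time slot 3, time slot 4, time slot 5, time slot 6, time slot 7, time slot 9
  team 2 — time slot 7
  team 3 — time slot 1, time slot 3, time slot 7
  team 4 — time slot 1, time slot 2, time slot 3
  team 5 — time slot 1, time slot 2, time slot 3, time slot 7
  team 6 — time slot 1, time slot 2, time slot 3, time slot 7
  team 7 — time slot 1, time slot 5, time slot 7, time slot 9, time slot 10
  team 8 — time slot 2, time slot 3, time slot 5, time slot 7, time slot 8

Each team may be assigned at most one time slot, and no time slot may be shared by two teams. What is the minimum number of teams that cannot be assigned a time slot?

For example, pair team 1-time slot 4, team 2-time slot 7, team 3-time slot 1, team 4-time slot 3, team 5-time slot 2, team 7-time slot 5, team 8-time slot 8.
The set {team 2, team 3, team 4, team 5, team 6} has only 4 neighbours ({time slot 1, time slot 2, time slot 3, time slot 7}), so by Hall's theorem at most 7 of the 8 teams can be matched.
That matches 7 of the 8, leaving 1 unmatched; no matching can do better.

1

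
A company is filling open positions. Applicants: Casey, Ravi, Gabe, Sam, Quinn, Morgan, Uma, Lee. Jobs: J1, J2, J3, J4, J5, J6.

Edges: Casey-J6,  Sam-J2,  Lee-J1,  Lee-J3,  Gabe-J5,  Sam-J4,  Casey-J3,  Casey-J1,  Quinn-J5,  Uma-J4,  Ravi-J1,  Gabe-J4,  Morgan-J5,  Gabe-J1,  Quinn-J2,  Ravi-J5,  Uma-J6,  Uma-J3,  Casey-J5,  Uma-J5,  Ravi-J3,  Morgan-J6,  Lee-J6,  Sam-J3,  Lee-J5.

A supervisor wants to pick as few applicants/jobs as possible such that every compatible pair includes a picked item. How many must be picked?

6

{J1, J2, J3, J4, J5, J6} is a vertex cover of size 6: every edge has an endpoint in this set.
No smaller cover exists because Casey–J3, Ravi–J1, Gabe–J4, Sam–J2, Quinn–J5, Morgan–J6 is a matching of size 6, and a cover must include an endpoint of each of these disjoint edges (König's theorem).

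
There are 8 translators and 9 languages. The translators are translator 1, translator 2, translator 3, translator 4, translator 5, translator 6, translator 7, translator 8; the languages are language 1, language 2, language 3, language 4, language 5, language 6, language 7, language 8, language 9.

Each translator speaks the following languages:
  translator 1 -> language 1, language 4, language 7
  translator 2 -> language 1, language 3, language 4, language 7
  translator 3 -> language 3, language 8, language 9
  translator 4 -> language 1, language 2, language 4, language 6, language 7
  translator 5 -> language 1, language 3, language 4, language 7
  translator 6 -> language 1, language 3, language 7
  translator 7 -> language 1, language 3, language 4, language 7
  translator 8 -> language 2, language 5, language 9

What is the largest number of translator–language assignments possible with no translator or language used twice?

7

For example, pair translator 1→language 1, translator 2→language 3, translator 3→language 8, translator 4→language 2, translator 5→language 4, translator 6→language 7, translator 8→language 9.
The set {translator 1, translator 2, translator 5, translator 6, translator 7} has only 4 neighbours ({language 1, language 3, language 4, language 7}), so by Hall's theorem at most 7 of the 8 translators can be matched.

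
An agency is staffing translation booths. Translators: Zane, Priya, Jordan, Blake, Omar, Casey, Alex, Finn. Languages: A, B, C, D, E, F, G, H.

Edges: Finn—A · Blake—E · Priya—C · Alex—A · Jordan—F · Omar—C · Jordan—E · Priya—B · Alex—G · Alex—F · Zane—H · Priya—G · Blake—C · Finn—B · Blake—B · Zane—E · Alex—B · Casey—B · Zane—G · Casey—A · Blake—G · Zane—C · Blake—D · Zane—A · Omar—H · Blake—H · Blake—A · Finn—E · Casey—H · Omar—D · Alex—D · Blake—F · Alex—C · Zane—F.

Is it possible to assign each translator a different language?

A valid assignment of size 8: Zane-E, Priya-C, Jordan-F, Blake-A, Omar-D, Casey-H, Alex-G, Finn-B.
Every translator is matched, so this is a perfect matching.

Yes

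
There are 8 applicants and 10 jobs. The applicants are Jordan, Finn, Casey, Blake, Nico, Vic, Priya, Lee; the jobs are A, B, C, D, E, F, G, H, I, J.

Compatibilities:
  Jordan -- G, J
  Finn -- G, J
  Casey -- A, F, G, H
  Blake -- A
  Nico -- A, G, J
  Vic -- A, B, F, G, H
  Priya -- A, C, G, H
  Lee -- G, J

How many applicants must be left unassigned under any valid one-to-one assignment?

2

For example, pair Jordan→G, Finn→J, Casey→F, Blake→A, Vic→H, Priya→C.
The set {Jordan, Finn, Blake, Nico, Lee} has only 3 neighbours ({A, G, J}), so by Hall's theorem at most 6 of the 8 applicants can be matched.
That matches 6 of the 8, leaving 2 unmatched; no matching can do better.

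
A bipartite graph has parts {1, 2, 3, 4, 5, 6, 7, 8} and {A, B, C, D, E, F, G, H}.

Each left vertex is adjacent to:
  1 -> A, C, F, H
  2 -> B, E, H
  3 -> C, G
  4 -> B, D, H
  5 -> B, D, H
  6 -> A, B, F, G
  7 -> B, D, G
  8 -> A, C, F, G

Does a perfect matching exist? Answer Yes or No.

A valid assignment of size 8: 1–A, 2–E, 3–C, 4–H, 5–D, 6–B, 7–G, 8–F.
Every left vertex is matched, so this is a perfect matching.

Yes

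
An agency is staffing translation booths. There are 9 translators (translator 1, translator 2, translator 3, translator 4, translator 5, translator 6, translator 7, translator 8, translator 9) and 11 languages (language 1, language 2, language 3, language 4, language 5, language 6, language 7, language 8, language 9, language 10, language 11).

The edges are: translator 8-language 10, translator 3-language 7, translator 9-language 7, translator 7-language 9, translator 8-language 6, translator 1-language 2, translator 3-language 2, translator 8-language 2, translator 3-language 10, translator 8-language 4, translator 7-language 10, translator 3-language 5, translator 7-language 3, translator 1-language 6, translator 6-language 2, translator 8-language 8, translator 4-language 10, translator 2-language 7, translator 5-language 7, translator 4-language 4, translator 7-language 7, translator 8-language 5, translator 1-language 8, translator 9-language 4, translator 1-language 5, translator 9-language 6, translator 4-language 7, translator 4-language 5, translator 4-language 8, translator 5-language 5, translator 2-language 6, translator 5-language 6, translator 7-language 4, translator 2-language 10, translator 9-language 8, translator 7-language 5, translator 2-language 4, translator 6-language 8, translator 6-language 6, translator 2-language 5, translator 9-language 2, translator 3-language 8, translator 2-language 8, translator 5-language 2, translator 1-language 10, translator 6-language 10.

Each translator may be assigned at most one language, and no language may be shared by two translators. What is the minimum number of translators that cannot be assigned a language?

For example, pair translator 1-language 8, translator 2-language 4, translator 3-language 10, translator 4-language 5, translator 5-language 7, translator 6-language 6, translator 7-language 3, translator 8-language 2.
The set {translator 1, translator 2, translator 3, translator 4, translator 5, translator 6, translator 8, translator 9} has only 7 neighbours ({language 10, language 2, language 4, language 5, language 6, language 7, language 8}), so by Hall's theorem at most 8 of the 9 translators can be matched.
That matches 8 of the 9, leaving 1 unmatched; no matching can do better.

1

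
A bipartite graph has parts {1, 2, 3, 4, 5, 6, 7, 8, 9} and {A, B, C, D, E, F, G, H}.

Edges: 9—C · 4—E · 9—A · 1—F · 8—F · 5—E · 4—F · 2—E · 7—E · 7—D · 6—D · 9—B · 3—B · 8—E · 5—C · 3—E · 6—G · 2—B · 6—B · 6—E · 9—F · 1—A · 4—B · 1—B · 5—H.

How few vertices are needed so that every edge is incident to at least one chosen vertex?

{1, 5, 6, 7, 9, B, E, F} is a vertex cover of size 8: every edge has an endpoint in this set.
No smaller cover exists because 1–A, 2–E, 3–B, 4–F, 5–H, 6–G, 7–D, 9–C is a matching of size 8, and a cover must include an endpoint of each of these disjoint edges (König's theorem).

8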